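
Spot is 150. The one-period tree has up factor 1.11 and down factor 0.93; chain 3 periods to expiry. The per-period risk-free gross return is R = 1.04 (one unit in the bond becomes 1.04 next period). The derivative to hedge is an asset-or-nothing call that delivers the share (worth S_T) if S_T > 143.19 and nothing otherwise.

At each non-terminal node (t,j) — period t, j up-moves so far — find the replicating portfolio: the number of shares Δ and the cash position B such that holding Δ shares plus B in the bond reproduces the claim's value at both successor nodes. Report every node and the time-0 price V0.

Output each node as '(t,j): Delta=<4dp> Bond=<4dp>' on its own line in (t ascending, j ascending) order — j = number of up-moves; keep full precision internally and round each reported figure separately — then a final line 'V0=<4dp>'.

(0,0): Delta=1.6248 Bond=-100.0326
(1,0): Delta=2.7967 Bond=-267.5158
(1,1): Delta=1.0000 Bond=0.0000
(2,0): Delta=6.1667 Bond=-715.4137
(2,1): Delta=1.0000 Bond=0.0000
(2,2): Delta=1.0000 Bond=0.0000
V0=143.6916

Since d<R<u, set p* = (R−d)/(u−d) = 0.6111; price each node as the discounted p*-expectation of its children.
At expiry t=3: V(3,0)=0.0000, V(3,1)=144.0059, V(3,2)=171.8780, V(3,3)=205.1447
(2,0): S=129.7350. Δ = (V_up−V_dn)/(S_up−S_dn) = (144.0059−0.0000)/(144.0059−120.6536) = 6.1667. V = [p*·144.0059 + (1−p*)·0.0000]/1.04 = 84.6188. B = V − Δ·S = -715.4137.
(2,1): S=154.8450. Δ = (V_up−V_dn)/(S_up−S_dn) = (171.8780−144.0059)/(171.8780−144.0059) = 1.0000. V = [p*·171.8780 + (1−p*)·144.0059]/1.04 = 154.8450. B = V − Δ·S = 0.0000.
(2,2): S=184.8150. Δ = (V_up−V_dn)/(S_up−S_dn) = (205.1447−171.8780)/(205.1447−171.8780) = 1.0000. V = [p*·205.1447 + (1−p*)·171.8780]/1.04 = 184.8150. B = V − Δ·S = 0.0000.
(1,0): S=139.5000. Δ = (V_up−V_dn)/(S_up−S_dn) = (154.8450−84.6188)/(154.8450−129.7350) = 2.7967. V = [p*·154.8450 + (1−p*)·84.6188]/1.04 = 122.6296. B = V − Δ·S = -267.5158.
(1,1): S=166.5000. Δ = (V_up−V_dn)/(S_up−S_dn) = (184.8150−154.8450)/(184.8150−154.8450) = 1.0000. V = [p*·184.8150 + (1−p*)·154.8450]/1.04 = 166.5000. B = V − Δ·S = 0.0000.
(0,0): S=150.0000. Δ = (V_up−V_dn)/(S_up−S_dn) = (166.5000−122.6296)/(166.5000−139.5000) = 1.6248. V = [p*·166.5000 + (1−p*)·122.6296]/1.04 = 143.6916. B = V − Δ·S = -100.0326.
Each (Δ,B) replicates both successor values, so the strategy is self-financing and V0 is arbitrage-free.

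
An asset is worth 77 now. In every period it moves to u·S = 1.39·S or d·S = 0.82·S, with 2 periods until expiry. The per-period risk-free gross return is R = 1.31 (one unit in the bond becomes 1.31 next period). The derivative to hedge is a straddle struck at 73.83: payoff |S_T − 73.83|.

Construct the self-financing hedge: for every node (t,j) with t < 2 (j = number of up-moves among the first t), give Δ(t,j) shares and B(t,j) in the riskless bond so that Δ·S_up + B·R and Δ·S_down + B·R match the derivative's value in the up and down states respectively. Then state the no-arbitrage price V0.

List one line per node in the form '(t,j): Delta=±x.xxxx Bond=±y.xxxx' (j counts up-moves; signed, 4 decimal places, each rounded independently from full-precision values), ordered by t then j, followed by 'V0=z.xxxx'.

(0,0): Delta=0.8923 Bond=-34.2246
(1,0): Delta=-0.2256 Bond=25.7538
(1,1): Delta=1.0000 Bond=-56.3588
V0=34.4844

Since d<R<u, set p* = (R−d)/(u−d) = 0.8596; price each node as the discounted p*-expectation of its children.
Terminal payoffs: V(2,0)=22.0552, V(2,1)=13.9346, V(2,2)=74.9417
Node (1,0) S=63.1400: V=(p*·13.9346+(1−p*)·22.0552)/1.31=11.5071; Δ=(13.9346−22.0552)/(87.7646−51.7748)=-0.2256; B=V−Δ·S=25.7538
Node (1,1) S=107.0300: V=(p*·74.9417+(1−p*)·13.9346)/1.31=50.6712; Δ=(74.9417−13.9346)/(148.7717−87.7646)=1.0000; B=V−Δ·S=-56.3588
Node (0,0) S=77.0000: V=(p*·50.6712+(1−p*)·11.5071)/1.31=34.4844; Δ=(50.6712−11.5071)/(107.0300−63.1400)=0.8923; B=V−Δ·S=-34.2246
The time-0 hedge costs 34.4844, which is the no-arbitrage price.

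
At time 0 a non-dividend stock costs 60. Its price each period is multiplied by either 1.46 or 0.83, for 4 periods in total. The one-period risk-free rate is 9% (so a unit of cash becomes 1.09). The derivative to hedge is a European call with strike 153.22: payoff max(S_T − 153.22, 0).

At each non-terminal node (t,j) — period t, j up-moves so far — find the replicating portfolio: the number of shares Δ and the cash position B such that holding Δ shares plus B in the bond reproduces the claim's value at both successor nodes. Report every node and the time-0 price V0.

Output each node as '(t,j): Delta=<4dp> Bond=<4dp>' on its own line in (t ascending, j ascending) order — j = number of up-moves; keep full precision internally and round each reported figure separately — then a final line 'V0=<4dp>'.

(0,0): Delta=0.1797 Bond=-8.1239
(1,0): Delta=0.0081 Bond=-0.3057
(1,1): Delta=0.3186 Bond=-21.0213
(2,0): Delta=0.0000 Bond=0.0000
(2,1): Delta=0.0146 Bond=-0.8074
(2,2): Delta=0.5646 Bond=-54.3715
(3,0): Delta=0.0000 Bond=0.0000
(3,1): Delta=0.0000 Bond=0.0000
(3,2): Delta=0.0264 Bond=-2.1326
(3,3): Delta=1.0000 Bond=-140.5688
V0=2.6602

The replicating-portfolio and risk-neutral prices coincide; use p* = (1.09−0.83)/(1.46−0.83) = 0.4127 for the latter.
At expiry t=4: V(4,0)=0.0000, V(4,1)=0.0000, V(4,2)=0.0000, V(4,3)=1.7644, V(4,4)=119.4031
Node (3,0) S=34.3072: V=(p*·0.0000+(1−p*)·0.0000)/1.09=0.0000; Δ=(0.0000−0.0000)/(50.0885−28.4750)=0.0000; B=V−Δ·S=0.0000
Node (3,1) S=60.3476: V=(p*·0.0000+(1−p*)·0.0000)/1.09=0.0000; Δ=(0.0000−0.0000)/(88.1076−50.0885)=0.0000; B=V−Δ·S=0.0000
Node (3,2) S=106.1537: V=(p*·1.7644+(1−p*)·0.0000)/1.09=0.6680; Δ=(1.7644−0.0000)/(154.9844−88.1076)=0.0264; B=V−Δ·S=-2.1326
Node (3,3) S=186.7282: V=(p*·119.4031+(1−p*)·1.7644)/1.09=46.1594; Δ=(119.4031−1.7644)/(272.6231−154.9844)=1.0000; B=V−Δ·S=-140.5688
Node (2,0) S=41.3340: V=(p*·0.0000+(1−p*)·0.0000)/1.09=0.0000; Δ=(0.0000−0.0000)/(60.3476−34.3072)=0.0000; B=V−Δ·S=0.0000
Node (2,1) S=72.7080: V=(p*·0.6680+(1−p*)·0.0000)/1.09=0.2529; Δ=(0.6680−0.0000)/(106.1537−60.3476)=0.0146; B=V−Δ·S=-0.8074
Node (2,2) S=127.8960: V=(p*·46.1594+(1−p*)·0.6680)/1.09=17.8369; Δ=(46.1594−0.6680)/(186.7282−106.1537)=0.5646; B=V−Δ·S=-54.3715
Node (1,0) S=49.8000: V=(p*·0.2529+(1−p*)·0.0000)/1.09=0.0958; Δ=(0.2529−0.0000)/(72.7080−41.3340)=0.0081; B=V−Δ·S=-0.3057
Node (1,1) S=87.6000: V=(p*·17.8369+(1−p*)·0.2529)/1.09=6.8897; Δ=(17.8369−0.2529)/(127.8960−72.7080)=0.3186; B=V−Δ·S=-21.0213
Node (0,0) S=60.0000: V=(p*·6.8897+(1−p*)·0.0958)/1.09=2.6602; Δ=(6.8897−0.0958)/(87.6000−49.8000)=0.1797; B=V−Δ·S=-8.1239
The time-0 hedge costs 2.6602, which is the no-arbitrage price.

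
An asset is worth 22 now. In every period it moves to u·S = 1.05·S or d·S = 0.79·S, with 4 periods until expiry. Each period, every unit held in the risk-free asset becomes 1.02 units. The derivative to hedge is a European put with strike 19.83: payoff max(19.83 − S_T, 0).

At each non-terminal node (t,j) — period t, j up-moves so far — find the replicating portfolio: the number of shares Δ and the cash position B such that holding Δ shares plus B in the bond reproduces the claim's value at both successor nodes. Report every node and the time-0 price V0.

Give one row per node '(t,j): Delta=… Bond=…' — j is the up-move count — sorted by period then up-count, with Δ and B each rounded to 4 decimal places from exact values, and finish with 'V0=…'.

(0,0): Delta=-0.2319 Bond=5.4178
(1,0): Delta=-0.9518 Bond=18.0376
(1,1): Delta=-0.1613 Bond=3.8942
(2,0): Delta=-1.0000 Bond=19.0600
(2,1): Delta=-0.9471 Bond=18.3120
(2,2): Delta=-0.0842 Bond=2.1017
(3,0): Delta=-1.0000 Bond=19.4412
(3,1): Delta=-1.0000 Bond=19.4412
(3,2): Delta=-0.9419 Bond=18.5787
(3,3): Delta=0.0000 Bond=0.0000
V0=0.3152

No-arbitrage ⇒ martingale measure with p* = (R−d)/(u−d) = 0.8846.
Terminal payoffs: V(4,0)=11.2610, V(4,1)=8.4408, V(4,2)=4.6925, V(4,3)=0.0000, V(4,4)=0.0000
  t=3,j=0: stock 10.8469 → up 11.3892 (V=8.4408), down 8.5690 (V=11.2610). Price 8.5943; hedge Δ=-1.0000, bond B=19.4412.
  t=3,j=1: stock 14.4167 → up 15.1375 (V=4.6925), down 11.3892 (V=8.4408). Price 5.0245; hedge Δ=-1.0000, bond B=19.4412.
  t=3,j=2: stock 19.1615 → up 20.1195 (V=0.0000), down 15.1375 (V=4.6925). Price 0.5308; hedge Δ=-0.9419, bond B=18.5787.
  t=3,j=3: stock 25.4678 → up 26.7411 (V=0.0000), down 20.1195 (V=0.0000). Price 0.0000; hedge Δ=0.0000, bond B=0.0000.
  t=2,j=0: stock 13.7302 → up 14.4167 (V=5.0245), down 10.8469 (V=8.5943). Price 5.3298; hedge Δ=-1.0000, bond B=19.0600.
  t=2,j=1: stock 18.2490 → up 19.1615 (V=0.5308), down 14.4167 (V=5.0245). Price 1.0287; hedge Δ=-0.9471, bond B=18.3120.
  t=2,j=2: stock 24.2550 → up 25.4678 (V=0.0000), down 19.1615 (V=0.5308). Price 0.0600; hedge Δ=-0.0842, bond B=2.1017.
  t=1,j=0: stock 17.3800 → up 18.2490 (V=1.0287), down 13.7302 (V=5.3298). Price 1.4951; hedge Δ=-0.9518, bond B=18.0376.
  t=1,j=1: stock 23.1000 → up 24.2550 (V=0.0600), down 18.2490 (V=1.0287). Price 0.1685; hedge Δ=-0.1613, bond B=3.8942.
  t=0,j=0: stock 22.0000 → up 23.1000 (V=0.1685), down 17.3800 (V=1.4951). Price 0.3152; hedge Δ=-0.2319, bond B=5.4178.
Self-financing check: at every node Δ·S+B equals the discounted successor values.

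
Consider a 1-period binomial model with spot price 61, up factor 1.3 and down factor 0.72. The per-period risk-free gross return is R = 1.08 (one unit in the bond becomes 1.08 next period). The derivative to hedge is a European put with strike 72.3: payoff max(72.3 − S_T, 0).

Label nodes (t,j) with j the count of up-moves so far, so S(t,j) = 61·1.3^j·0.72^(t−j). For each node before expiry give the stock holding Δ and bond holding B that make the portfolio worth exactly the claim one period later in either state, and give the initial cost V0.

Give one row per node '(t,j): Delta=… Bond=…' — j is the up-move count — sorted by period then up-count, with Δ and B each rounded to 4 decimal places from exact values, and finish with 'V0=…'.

The replicating-portfolio and risk-neutral prices coincide; use p* = (1.08−0.72)/(1.3−0.72) = 0.6207 for the latter.
Terminal payoffs: V(1,0)=28.3800, V(1,1)=0.0000
(0,0): S=61.0000. Δ = (V_up−V_dn)/(S_up−S_dn) = (0.0000−28.3800)/(79.3000−43.9200) = -0.8021. V = [p*·0.0000 + (1−p*)·28.3800]/1.08 = 9.9674. B = V − Δ·S = 58.8985.
Each (Δ,B) replicates both successor values, so the strategy is self-financing and V0 is arbitrage-free.

(0,0): Delta=-0.8021 Bond=58.8985
V0=9.9674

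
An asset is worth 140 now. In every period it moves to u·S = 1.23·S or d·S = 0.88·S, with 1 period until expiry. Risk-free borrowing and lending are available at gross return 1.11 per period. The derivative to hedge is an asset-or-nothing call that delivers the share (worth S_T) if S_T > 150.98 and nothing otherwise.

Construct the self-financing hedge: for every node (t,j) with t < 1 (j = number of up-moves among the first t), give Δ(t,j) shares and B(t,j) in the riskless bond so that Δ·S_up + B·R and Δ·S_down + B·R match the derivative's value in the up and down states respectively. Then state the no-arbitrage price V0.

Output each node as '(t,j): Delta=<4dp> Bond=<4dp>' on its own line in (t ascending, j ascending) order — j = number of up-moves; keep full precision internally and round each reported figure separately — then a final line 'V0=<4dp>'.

The replicating-portfolio and risk-neutral prices coincide; use p* = (1.11−0.88)/(1.23−0.88) = 0.6571 for the latter.
Terminal payoffs: V(1,0)=0.0000, V(1,1)=172.2000
(0,0): S=140.0000. Δ = (V_up−V_dn)/(S_up−S_dn) = (172.2000−0.0000)/(172.2000−123.2000) = 3.5143. V = [p*·172.2000 + (1−p*)·0.0000]/1.11 = 101.9459. B = V − Δ·S = -390.0541.
Each (Δ,B) replicates both successor values, so the strategy is self-financing and V0 is arbitrage-free.

(0,0): Delta=3.5143 Bond=-390.0541
V0=101.9459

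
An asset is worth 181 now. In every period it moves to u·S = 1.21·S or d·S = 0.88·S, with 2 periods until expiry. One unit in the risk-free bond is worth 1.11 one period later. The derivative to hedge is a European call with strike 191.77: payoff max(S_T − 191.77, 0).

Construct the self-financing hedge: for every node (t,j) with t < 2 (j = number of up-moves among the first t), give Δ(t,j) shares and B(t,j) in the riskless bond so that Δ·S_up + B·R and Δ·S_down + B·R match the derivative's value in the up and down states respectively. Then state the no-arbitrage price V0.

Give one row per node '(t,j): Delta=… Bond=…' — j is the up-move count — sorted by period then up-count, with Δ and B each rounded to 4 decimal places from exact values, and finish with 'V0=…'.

(0,0): Delta=0.7641 Bond=-109.1086
(1,0): Delta=0.0182 Bond=-2.3034
(1,1): Delta=1.0000 Bond=-172.7658
V0=29.2011

The replicating-portfolio and risk-neutral prices coincide; use p* = (1.11−0.88)/(1.21−0.88) = 0.6970 for the latter.
Payoff layer (t=2): V(2,0)=0.0000, V(2,1)=0.9588, V(2,2)=73.2321
(1,0): S=159.2800. Δ = (V_up−V_dn)/(S_up−S_dn) = (0.9588−0.0000)/(192.7288−140.1664) = 0.0182. V = [p*·0.9588 + (1−p*)·0.0000]/1.11 = 0.6020. B = V − Δ·S = -2.3034.
(1,1): S=219.0100. Δ = (V_up−V_dn)/(S_up−S_dn) = (73.2321−0.9588)/(265.0021−192.7288) = 1.0000. V = [p*·73.2321 + (1−p*)·0.9588]/1.11 = 46.2442. B = V − Δ·S = -172.7658.
(0,0): S=181.0000. Δ = (V_up−V_dn)/(S_up−S_dn) = (46.2442−0.6020)/(219.0100−159.2800) = 0.7641. V = [p*·46.2442 + (1−p*)·0.6020]/1.11 = 29.2011. B = V − Δ·S = -109.1086.
Check: Δ(0,0)·S0 + B(0,0) = 29.2011 = V0.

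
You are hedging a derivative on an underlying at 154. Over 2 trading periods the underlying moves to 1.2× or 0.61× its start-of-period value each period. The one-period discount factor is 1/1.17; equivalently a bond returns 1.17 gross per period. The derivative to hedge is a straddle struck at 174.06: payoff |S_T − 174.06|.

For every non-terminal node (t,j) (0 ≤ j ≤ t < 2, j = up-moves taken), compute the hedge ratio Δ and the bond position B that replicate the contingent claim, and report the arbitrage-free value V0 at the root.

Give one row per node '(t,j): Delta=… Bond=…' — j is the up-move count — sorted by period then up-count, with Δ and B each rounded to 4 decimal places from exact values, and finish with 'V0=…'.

Risk-neutral probability p* = (R−d)/(u−d) = (1.17−0.61)/(1.2−0.61) = 0.9492.
At expiry t=2: V(2,0)=116.7566, V(2,1)=61.3320, V(2,2)=47.7000
(1,0): S=93.9400. Δ = (V_up−V_dn)/(S_up−S_dn) = (61.3320−116.7566)/(112.7280−57.3034) = -1.0000. V = [p*·61.3320 + (1−p*)·116.7566]/1.17 = 54.8292. B = V − Δ·S = 148.7692.
(1,1): S=184.8000. Δ = (V_up−V_dn)/(S_up−S_dn) = (47.7000−61.3320)/(221.7600−112.7280) = -0.1250. V = [p*·47.7000 + (1−p*)·61.3320]/1.17 = 41.3617. B = V − Δ·S = 64.4668.
(0,0): S=154.0000. Δ = (V_up−V_dn)/(S_up−S_dn) = (41.3617−54.8292)/(184.8000−93.9400) = -0.1482. V = [p*·41.3617 + (1−p*)·54.8292]/1.17 = 35.9371. B = V − Δ·S = 58.7635.
Each (Δ,B) replicates both successor values, so the strategy is self-financing and V0 is arbitrage-free.

(0,0): Delta=-0.1482 Bond=58.7635
(1,0): Delta=-1.0000 Bond=148.7692
(1,1): Delta=-0.1250 Bond=64.4668
V0=35.9371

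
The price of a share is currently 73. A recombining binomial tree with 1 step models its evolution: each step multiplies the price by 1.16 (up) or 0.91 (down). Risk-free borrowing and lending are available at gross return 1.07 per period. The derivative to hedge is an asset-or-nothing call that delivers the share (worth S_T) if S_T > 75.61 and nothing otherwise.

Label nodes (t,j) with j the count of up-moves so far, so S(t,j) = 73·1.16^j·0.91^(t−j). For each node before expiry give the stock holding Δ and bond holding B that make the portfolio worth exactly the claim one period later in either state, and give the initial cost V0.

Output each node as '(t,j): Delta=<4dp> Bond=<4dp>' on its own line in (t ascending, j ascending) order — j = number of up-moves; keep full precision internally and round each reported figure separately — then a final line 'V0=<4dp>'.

(0,0): Delta=4.6400 Bond=-288.0703
V0=50.6497

No-arbitrage ⇒ martingale measure with p* = (R−d)/(u−d) = 0.6400.
At expiry t=1: V(1,0)=0.0000, V(1,1)=84.6800
  t=0,j=0: stock 73.0000 → up 84.6800 (V=84.6800), down 66.4300 (V=0.0000). Price 50.6497; hedge Δ=4.6400, bond B=-288.0703.
Root portfolio cost Δ·73+B reproduces V0=50.6497.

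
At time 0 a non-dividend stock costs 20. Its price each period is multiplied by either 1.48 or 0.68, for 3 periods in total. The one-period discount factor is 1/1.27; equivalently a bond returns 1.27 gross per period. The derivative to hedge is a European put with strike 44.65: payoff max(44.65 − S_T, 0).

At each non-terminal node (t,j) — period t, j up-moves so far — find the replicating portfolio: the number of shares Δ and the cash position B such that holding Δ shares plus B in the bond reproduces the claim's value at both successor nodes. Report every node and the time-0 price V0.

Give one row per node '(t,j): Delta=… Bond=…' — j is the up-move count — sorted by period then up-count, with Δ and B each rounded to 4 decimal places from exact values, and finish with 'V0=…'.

(0,0): Delta=-0.5746 Bond=17.2417
(1,0): Delta=-1.0000 Bond=27.6831
(1,1): Delta=-0.5050 Bond=19.8376
(2,0): Delta=-1.0000 Bond=35.1575
(2,1): Delta=-1.0000 Bond=35.1575
(2,2): Delta=-0.4240 Bond=21.6473
V0=5.7506

No-arbitrage ⇒ martingale measure with p* = (R−d)/(u−d) = 0.7375.
Payoff layer (t=3): V(3,0)=38.3614, V(3,1)=30.9630, V(3,2)=14.8606, V(3,3)=0.0000
  t=2,j=0: stock 9.2480 → up 13.6870 (V=30.9630), down 6.2886 (V=38.3614). Price 25.9095; hedge Δ=-1.0000, bond B=35.1575.
  t=2,j=1: stock 20.1280 → up 29.7894 (V=14.8606), down 13.6870 (V=30.9630). Price 15.0295; hedge Δ=-1.0000, bond B=35.1575.
  t=2,j=2: stock 43.8080 → up 64.8358 (V=0.0000), down 29.7894 (V=14.8606). Price 3.0716; hedge Δ=-0.4240, bond B=21.6473.
  t=1,j=0: stock 13.6000 → up 20.1280 (V=15.0295), down 9.2480 (V=25.9095). Price 14.0831; hedge Δ=-1.0000, bond B=27.6831.
  t=1,j=1: stock 29.6000 → up 43.8080 (V=3.0716), down 20.1280 (V=15.0295). Price 4.8902; hedge Δ=-0.5050, bond B=19.8376.
  t=0,j=0: stock 20.0000 → up 29.6000 (V=4.8902), down 13.6000 (V=14.0831). Price 5.7506; hedge Δ=-0.5746, bond B=17.2417.
Each (Δ,B) replicates both successor values, so the strategy is self-financing and V0 is arbitrage-free.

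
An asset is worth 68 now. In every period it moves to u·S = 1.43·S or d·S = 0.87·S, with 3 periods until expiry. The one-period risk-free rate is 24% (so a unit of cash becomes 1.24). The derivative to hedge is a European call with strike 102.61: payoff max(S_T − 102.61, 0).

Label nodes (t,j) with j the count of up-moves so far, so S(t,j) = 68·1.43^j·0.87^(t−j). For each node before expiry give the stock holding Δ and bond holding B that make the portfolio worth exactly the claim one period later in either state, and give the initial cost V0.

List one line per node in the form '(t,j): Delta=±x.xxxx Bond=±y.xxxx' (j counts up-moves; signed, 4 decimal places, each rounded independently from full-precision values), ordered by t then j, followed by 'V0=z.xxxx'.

(0,0): Delta=0.7212 Bond=-30.2033
(1,0): Delta=0.2954 Bond=-12.2609
(1,1): Delta=0.8542 Bond=-50.3882
(2,0): Delta=0.0000 Bond=0.0000
(2,1): Delta=0.3877 Bond=-23.0108
(2,2): Delta=1.0000 Bond=-82.7500
V0=18.8387

Since d<R<u, set p* = (R−d)/(u−d) = 0.6607; price each node as the discounted p*-expectation of its children.
At expiry t=3: V(3,0)=0.0000, V(3,1)=0.0000, V(3,2)=18.3663, V(3,3)=96.2361
  t=2,j=0: stock 51.4692 → up 73.6010 (V=0.0000), down 44.7782 (V=0.0000). Price 0.0000; hedge Δ=0.0000, bond B=0.0000.
  t=2,j=1: stock 84.5988 → up 120.9763 (V=18.3663), down 73.6010 (V=0.0000). Price 9.7862; hedge Δ=0.3877, bond B=-23.0108.
  t=2,j=2: stock 139.0532 → up 198.8461 (V=96.2361), down 120.9763 (V=18.3663). Price 56.3032; hedge Δ=1.0000, bond B=-82.7500.
  t=1,j=0: stock 59.1600 → up 84.5988 (V=9.7862), down 51.4692 (V=0.0000). Price 5.2144; hedge Δ=0.2954, bond B=-12.2609.
  t=1,j=1: stock 97.2400 → up 139.0532 (V=56.3032), down 84.5988 (V=9.7862). Price 32.6779; hedge Δ=0.8542, bond B=-50.3882.
  t=0,j=0: stock 68.0000 → up 97.2400 (V=32.6779), down 59.1600 (V=5.2144). Price 18.8387; hedge Δ=0.7212, bond B=-30.2033.
Check: Δ(0,0)·S0 + B(0,0) = 18.8387 = V0.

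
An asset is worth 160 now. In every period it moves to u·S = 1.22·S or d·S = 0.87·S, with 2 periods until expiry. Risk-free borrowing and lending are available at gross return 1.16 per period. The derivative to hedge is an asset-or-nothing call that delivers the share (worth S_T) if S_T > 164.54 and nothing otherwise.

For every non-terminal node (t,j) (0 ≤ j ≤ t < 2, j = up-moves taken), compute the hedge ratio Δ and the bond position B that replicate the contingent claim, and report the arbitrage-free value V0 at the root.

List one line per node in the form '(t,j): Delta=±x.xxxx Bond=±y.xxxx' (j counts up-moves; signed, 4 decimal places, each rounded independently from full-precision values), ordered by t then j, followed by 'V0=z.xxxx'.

(0,0): Delta=1.3196 Bond=-53.7796
(1,0): Delta=3.4857 Bond=-363.9086
(1,1): Delta=1.0000 Bond=0.0000
V0=157.3551

Under the risk-neutral measure, an up-move has probability p* = (R−d)/(u−d) = 0.8286 and values discount at R = 1.16.
Terminal values V(2,·): V(2,0)=0.0000, V(2,1)=169.8240, V(2,2)=238.1440
(1,0): S=139.2000. Δ = (V_up−V_dn)/(S_up−S_dn) = (169.8240−0.0000)/(169.8240−121.1040) = 3.4857. V = [p*·169.8240 + (1−p*)·0.0000]/1.16 = 121.3029. B = V − Δ·S = -363.9086.
(1,1): S=195.2000. Δ = (V_up−V_dn)/(S_up−S_dn) = (238.1440−169.8240)/(238.1440−169.8240) = 1.0000. V = [p*·238.1440 + (1−p*)·169.8240]/1.16 = 195.2000. B = V − Δ·S = 0.0000.
(0,0): S=160.0000. Δ = (V_up−V_dn)/(S_up−S_dn) = (195.2000−121.3029)/(195.2000−139.2000) = 1.3196. V = [p*·195.2000 + (1−p*)·121.3029]/1.16 = 157.3551. B = V − Δ·S = -53.7796.
The time-0 hedge costs 157.3551, which is the no-arbitrage price.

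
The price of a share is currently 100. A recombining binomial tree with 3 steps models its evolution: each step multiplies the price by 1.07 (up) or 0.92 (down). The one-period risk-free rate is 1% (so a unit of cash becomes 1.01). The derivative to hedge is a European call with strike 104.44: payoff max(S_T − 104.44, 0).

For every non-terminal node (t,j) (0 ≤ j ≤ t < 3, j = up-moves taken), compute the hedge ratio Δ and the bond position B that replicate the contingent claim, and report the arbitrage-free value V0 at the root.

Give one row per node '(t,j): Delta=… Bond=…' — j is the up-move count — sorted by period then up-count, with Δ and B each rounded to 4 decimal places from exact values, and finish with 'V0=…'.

Risk-neutral probability p* = (R−d)/(u−d) = (1.01−0.92)/(1.07−0.92) = 0.6000.
Payoff layer (t=3): V(3,0)=0.0000, V(3,1)=0.0000, V(3,2)=0.8908, V(3,3)=18.0643
  t=2,j=0: stock 84.6400 → up 90.5648 (V=0.0000), down 77.8688 (V=0.0000). Price 0.0000; hedge Δ=0.0000, bond B=0.0000.
  t=2,j=1: stock 98.4400 → up 105.3308 (V=0.8908), down 90.5648 (V=0.0000). Price 0.5292; hedge Δ=0.0603, bond B=-5.4095.
  t=2,j=2: stock 114.4900 → up 122.5043 (V=18.0643), down 105.3308 (V=0.8908). Price 11.0841; hedge Δ=1.0000, bond B=-103.4059.
  t=1,j=0: stock 92.0000 → up 98.4400 (V=0.5292), down 84.6400 (V=0.0000). Price 0.3144; hedge Δ=0.0383, bond B=-3.2136.
  t=1,j=1: stock 107.0000 → up 114.4900 (V=11.0841), down 98.4400 (V=0.5292). Price 6.7942; hedge Δ=0.6576, bond B=-63.5716.
  t=0,j=0: stock 100.0000 → up 107.0000 (V=6.7942), down 92.0000 (V=0.3144). Price 4.1606; hedge Δ=0.4320, bond B=-39.0380.
Root portfolio cost Δ·100+B reproduces V0=4.1606.

(0,0): Delta=0.4320 Bond=-39.0380
(1,0): Delta=0.0383 Bond=-3.2136
(1,1): Delta=0.6576 Bond=-63.5716
(2,0): Delta=0.0000 Bond=0.0000
(2,1): Delta=0.0603 Bond=-5.4095
(2,2): Delta=1.0000 Bond=-103.4059
V0=4.1606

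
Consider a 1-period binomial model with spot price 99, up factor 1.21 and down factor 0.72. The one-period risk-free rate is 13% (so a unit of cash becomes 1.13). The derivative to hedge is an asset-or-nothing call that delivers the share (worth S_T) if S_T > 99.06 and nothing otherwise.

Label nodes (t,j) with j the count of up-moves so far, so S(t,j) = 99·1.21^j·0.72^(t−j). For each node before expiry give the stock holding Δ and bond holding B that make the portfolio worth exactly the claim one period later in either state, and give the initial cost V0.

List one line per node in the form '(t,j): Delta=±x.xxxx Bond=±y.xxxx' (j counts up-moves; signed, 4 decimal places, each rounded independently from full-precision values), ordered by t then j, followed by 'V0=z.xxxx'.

No-arbitrage ⇒ martingale measure with p* = (R−d)/(u−d) = 0.8367.
Terminal payoffs: V(1,0)=0.0000, V(1,1)=119.7900
(0,0): S=99.0000. Δ = (V_up−V_dn)/(S_up−S_dn) = (119.7900−0.0000)/(119.7900−71.2800) = 2.4694. V = [p*·119.7900 + (1−p*)·0.0000]/1.13 = 88.7013. B = V − Δ·S = -155.7681.
Check: Δ(0,0)·S0 + B(0,0) = 88.7013 = V0.

(0,0): Delta=2.4694 Bond=-155.7681
V0=88.7013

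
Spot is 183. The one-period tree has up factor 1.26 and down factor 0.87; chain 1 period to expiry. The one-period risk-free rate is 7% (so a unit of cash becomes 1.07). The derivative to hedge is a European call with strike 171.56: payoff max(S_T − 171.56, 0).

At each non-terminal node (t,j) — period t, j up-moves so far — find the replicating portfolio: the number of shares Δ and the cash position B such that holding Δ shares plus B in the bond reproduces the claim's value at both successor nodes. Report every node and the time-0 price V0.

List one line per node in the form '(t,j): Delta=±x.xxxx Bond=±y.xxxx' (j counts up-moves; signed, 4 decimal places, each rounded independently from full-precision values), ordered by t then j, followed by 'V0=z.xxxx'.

Since d<R<u, set p* = (R−d)/(u−d) = 0.5128; price each node as the discounted p*-expectation of its children.
Terminal values V(1,·): V(1,0)=0.0000, V(1,1)=59.0200
(0,0): S=183.0000. Δ = (V_up−V_dn)/(S_up−S_dn) = (59.0200−0.0000)/(230.5800−159.2100) = 0.8270. V = [p*·59.0200 + (1−p*)·0.0000]/1.07 = 28.2866. B = V − Δ·S = -123.0467.
The time-0 hedge costs 28.2866, which is the no-arbitrage price.

(0,0): Delta=0.8270 Bond=-123.0467
V0=28.2866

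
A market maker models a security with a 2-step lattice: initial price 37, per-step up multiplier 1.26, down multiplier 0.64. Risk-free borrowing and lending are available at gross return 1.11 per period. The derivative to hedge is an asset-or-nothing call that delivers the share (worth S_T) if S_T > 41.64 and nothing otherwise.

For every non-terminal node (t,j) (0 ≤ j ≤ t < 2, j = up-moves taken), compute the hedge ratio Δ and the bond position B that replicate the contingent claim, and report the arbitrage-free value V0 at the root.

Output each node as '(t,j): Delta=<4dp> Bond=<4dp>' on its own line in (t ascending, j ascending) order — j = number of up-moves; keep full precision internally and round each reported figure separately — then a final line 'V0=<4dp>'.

(0,0): Delta=1.7488 Bond=-37.3071
(1,0): Delta=0.0000 Bond=0.0000
(1,1): Delta=2.0323 Bond=-54.6271
V0=27.3974

Risk-neutral probability p* = (R−d)/(u−d) = (1.11−0.64)/(1.26−0.64) = 0.7581.
Terminal payoffs: V(2,0)=0.0000, V(2,1)=0.0000, V(2,2)=58.7412
  t=1,j=0: stock 23.6800 → up 29.8368 (V=0.0000), down 15.1552 (V=0.0000). Price 0.0000; hedge Δ=0.0000, bond B=0.0000.
  t=1,j=1: stock 46.6200 → up 58.7412 (V=58.7412), down 29.8368 (V=0.0000). Price 40.1168; hedge Δ=2.0323, bond B=-54.6271.
  t=0,j=0: stock 37.0000 → up 46.6200 (V=40.1168), down 23.6800 (V=0.0000). Price 27.3974; hedge Δ=1.7488, bond B=-37.3071.
The time-0 hedge costs 27.3974, which is the no-arbitrage price.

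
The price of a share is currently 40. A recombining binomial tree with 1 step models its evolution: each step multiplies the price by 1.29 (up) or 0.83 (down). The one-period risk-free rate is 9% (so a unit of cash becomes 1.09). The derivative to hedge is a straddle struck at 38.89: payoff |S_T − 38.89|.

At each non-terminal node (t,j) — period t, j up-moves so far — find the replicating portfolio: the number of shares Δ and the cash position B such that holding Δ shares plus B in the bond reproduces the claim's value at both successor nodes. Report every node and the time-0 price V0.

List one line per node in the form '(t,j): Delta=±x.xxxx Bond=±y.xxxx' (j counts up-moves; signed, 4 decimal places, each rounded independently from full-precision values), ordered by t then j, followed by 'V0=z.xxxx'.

(0,0): Delta=0.3815 Bond=-6.4005
V0=8.8604

Under the risk-neutral measure, an up-move has probability p* = (R−d)/(u−d) = 0.5652 and values discount at R = 1.09.
At expiry t=1: V(1,0)=5.6900, V(1,1)=12.7100
Node (0,0) S=40.0000: V=(p*·12.7100+(1−p*)·5.6900)/1.09=8.8604; Δ=(12.7100−5.6900)/(51.6000−33.2000)=0.3815; B=V−Δ·S=-6.4005
Root portfolio cost Δ·40+B reproduces V0=8.8604.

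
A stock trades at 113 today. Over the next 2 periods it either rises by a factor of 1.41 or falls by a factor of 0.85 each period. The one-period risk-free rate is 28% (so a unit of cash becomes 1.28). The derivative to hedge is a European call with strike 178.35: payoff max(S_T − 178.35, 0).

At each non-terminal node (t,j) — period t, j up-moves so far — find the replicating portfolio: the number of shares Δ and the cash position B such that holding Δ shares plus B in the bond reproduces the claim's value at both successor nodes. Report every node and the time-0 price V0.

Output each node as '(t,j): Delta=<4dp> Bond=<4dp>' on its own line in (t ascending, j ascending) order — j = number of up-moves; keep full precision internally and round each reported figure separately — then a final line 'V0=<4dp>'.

No-arbitrage ⇒ martingale measure with p* = (R−d)/(u−d) = 0.7679.
Terminal payoffs: V(2,0)=0.0000, V(2,1)=0.0000, V(2,2)=46.3053
  t=1,j=0: stock 96.0500 → up 135.4305 (V=0.0000), down 81.6425 (V=0.0000). Price 0.0000; hedge Δ=0.0000, bond B=0.0000.
  t=1,j=1: stock 159.3300 → up 224.6553 (V=46.3053), down 135.4305 (V=0.0000). Price 27.7780; hedge Δ=0.5190, bond B=-54.9100.
  t=0,j=0: stock 113.0000 → up 159.3300 (V=27.7780), down 96.0500 (V=0.0000). Price 16.6637; hedge Δ=0.4390, bond B=-32.9399.
Each (Δ,B) replicates both successor values, so the strategy is self-financing and V0 is arbitrage-free.

(0,0): Delta=0.4390 Bond=-32.9399
(1,0): Delta=0.0000 Bond=0.0000
(1,1): Delta=0.5190 Bond=-54.9100
V0=16.6637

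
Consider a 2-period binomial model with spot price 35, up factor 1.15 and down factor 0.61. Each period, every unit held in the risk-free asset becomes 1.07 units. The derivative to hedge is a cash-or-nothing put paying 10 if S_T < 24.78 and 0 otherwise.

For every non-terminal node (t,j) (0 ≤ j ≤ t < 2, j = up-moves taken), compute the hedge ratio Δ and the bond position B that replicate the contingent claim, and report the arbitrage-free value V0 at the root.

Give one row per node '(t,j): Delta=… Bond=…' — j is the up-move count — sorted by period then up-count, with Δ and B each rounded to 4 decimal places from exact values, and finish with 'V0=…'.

Risk-neutral probability p* = (R−d)/(u−d) = (1.07−0.61)/(1.15−0.61) = 0.8519.
Terminal values V(2,·): V(2,0)=10.0000, V(2,1)=10.0000, V(2,2)=0.0000
Node (1,0) S=21.3500: V=(p*·10.0000+(1−p*)·10.0000)/1.07=9.3458; Δ=(10.0000−10.0000)/(24.5525−13.0235)=0.0000; B=V−Δ·S=9.3458
Node (1,1) S=40.2500: V=(p*·0.0000+(1−p*)·10.0000)/1.07=1.3846; Δ=(0.0000−10.0000)/(46.2875−24.5525)=-0.4601; B=V−Δ·S=19.9031
Node (0,0) S=35.0000: V=(p*·1.3846+(1−p*)·9.3458)/1.07=2.3963; Δ=(1.3846−9.3458)/(40.2500−21.3500)=-0.4212; B=V−Δ·S=17.1393
Root portfolio cost Δ·35+B reproduces V0=2.3963.

(0,0): Delta=-0.4212 Bond=17.1393
(1,0): Delta=0.0000 Bond=9.3458
(1,1): Delta=-0.4601 Bond=19.9031
V0=2.3963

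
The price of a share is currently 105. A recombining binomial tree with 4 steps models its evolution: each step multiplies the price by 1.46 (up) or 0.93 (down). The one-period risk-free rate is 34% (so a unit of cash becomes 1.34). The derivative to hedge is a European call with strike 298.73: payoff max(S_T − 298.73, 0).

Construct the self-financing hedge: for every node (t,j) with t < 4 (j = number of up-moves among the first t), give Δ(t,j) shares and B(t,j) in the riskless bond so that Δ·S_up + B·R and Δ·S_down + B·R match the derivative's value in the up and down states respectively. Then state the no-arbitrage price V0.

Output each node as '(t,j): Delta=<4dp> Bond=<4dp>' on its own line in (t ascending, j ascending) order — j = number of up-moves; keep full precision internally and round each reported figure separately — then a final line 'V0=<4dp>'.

(0,0): Delta=0.6145 Bond=-44.0365
(1,0): Delta=0.0333 Bond=-2.2563
(1,1): Delta=0.7228 Bond=-75.6194
(2,0): Delta=0.0000 Bond=0.0000
(2,1): Delta=0.0395 Bond=-3.9084
(2,2): Delta=0.8502 Bond=-129.8435
(3,0): Delta=0.0000 Bond=0.0000
(3,1): Delta=0.0000 Bond=0.0000
(3,2): Delta=0.0469 Bond=-6.7702
(3,3): Delta=1.0000 Bond=-222.9328
V0=20.4835

Under the risk-neutral measure, an up-move has probability p* = (R−d)/(u−d) = 0.7736 and values discount at R = 1.34.
At expiry t=4: V(4,0)=0.0000, V(4,1)=0.0000, V(4,2)=0.0000, V(4,3)=5.1701, V(4,4)=178.3604
  t=3,j=0: stock 84.4575 → up 123.3079 (V=0.0000), down 78.5455 (V=0.0000). Price 0.0000; hedge Δ=0.0000, bond B=0.0000.
  t=3,j=1: stock 132.5892 → up 193.5802 (V=0.0000), down 123.3079 (V=0.0000). Price 0.0000; hedge Δ=0.0000, bond B=0.0000.
  t=3,j=2: stock 208.1507 → up 303.9001 (V=5.1701), down 193.5802 (V=0.0000). Price 2.9847; hedge Δ=0.0469, bond B=-6.7702.
  t=3,j=3: stock 326.7743 → up 477.0904 (V=178.3604), down 303.9001 (V=5.1701). Price 103.8414; hedge Δ=1.0000, bond B=-222.9328.
  t=2,j=0: stock 90.8145 → up 132.5892 (V=0.0000), down 84.4575 (V=0.0000). Price 0.0000; hedge Δ=0.0000, bond B=0.0000.
  t=2,j=1: stock 142.5690 → up 208.1507 (V=2.9847), down 132.5892 (V=0.0000). Price 1.7231; hedge Δ=0.0395, bond B=-3.9084.
  t=2,j=2: stock 223.8180 → up 326.7743 (V=103.8414), down 208.1507 (V=2.9847). Price 60.4522; hedge Δ=0.8502, bond B=-129.8435.
  t=1,j=0: stock 97.6500 → up 142.5690 (V=1.7231), down 90.8145 (V=0.0000). Price 0.9947; hedge Δ=0.0333, bond B=-2.2563.
  t=1,j=1: stock 153.3000 → up 223.8180 (V=60.4522), down 142.5690 (V=1.7231). Price 35.1903; hedge Δ=0.7228, bond B=-75.6194.
  t=0,j=0: stock 105.0000 → up 153.3000 (V=35.1903), down 97.6500 (V=0.9947). Price 20.4835; hedge Δ=0.6145, bond B=-44.0365.
Self-financing check: at every node Δ·S+B equals the discounted successor values.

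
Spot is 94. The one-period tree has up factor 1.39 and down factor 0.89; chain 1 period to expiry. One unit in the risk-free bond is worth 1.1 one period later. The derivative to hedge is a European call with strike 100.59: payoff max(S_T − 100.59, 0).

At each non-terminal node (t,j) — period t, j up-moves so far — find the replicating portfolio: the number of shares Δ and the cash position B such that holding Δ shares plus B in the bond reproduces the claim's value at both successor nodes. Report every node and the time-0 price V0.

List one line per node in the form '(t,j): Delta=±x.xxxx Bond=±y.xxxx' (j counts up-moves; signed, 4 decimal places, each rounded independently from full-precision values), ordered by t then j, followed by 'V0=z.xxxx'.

Since d<R<u, set p* = (R−d)/(u−d) = 0.4200; price each node as the discounted p*-expectation of its children.
Payoff layer (t=1): V(1,0)=0.0000, V(1,1)=30.0700
Node (0,0) S=94.0000: V=(p*·30.0700+(1−p*)·0.0000)/1.1=11.4813; Δ=(30.0700−0.0000)/(130.6600−83.6600)=0.6398; B=V−Δ·S=-48.6587
Self-financing check: at every node Δ·S+B equals the discounted successor values.

(0,0): Delta=0.6398 Bond=-48.6587
V0=11.4813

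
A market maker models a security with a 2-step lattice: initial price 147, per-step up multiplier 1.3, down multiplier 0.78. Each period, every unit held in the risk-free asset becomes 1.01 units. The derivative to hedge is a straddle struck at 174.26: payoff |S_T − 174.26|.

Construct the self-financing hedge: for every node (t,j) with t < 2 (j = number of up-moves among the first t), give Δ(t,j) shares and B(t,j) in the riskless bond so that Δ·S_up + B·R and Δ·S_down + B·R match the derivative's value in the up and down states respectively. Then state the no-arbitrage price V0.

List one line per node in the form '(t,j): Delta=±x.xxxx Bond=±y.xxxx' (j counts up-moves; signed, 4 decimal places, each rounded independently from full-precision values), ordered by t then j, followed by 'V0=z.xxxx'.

(0,0): Delta=-0.1502 Bond=74.3477
(1,0): Delta=-1.0000 Bond=172.5347
(1,1): Delta=0.4928 Bond=-47.7723
V0=52.2752

Since d<R<u, set p* = (R−d)/(u−d) = 0.4423; price each node as the discounted p*-expectation of its children.
Payoff layer (t=2): V(2,0)=84.8252, V(2,1)=25.2020, V(2,2)=74.1700
Node (1,0) S=114.6600: V=(p*·25.2020+(1−p*)·84.8252)/1.01=57.8747; Δ=(25.2020−84.8252)/(149.0580−89.4348)=-1.0000; B=V−Δ·S=172.5347
Node (1,1) S=191.1000: V=(p*·74.1700+(1−p*)·25.2020)/1.01=46.3970; Δ=(74.1700−25.2020)/(248.4300−149.0580)=0.4928; B=V−Δ·S=-47.7723
Node (0,0) S=147.0000: V=(p*·46.3970+(1−p*)·57.8747)/1.01=52.2752; Δ=(46.3970−57.8747)/(191.1000−114.6600)=-0.1502; B=V−Δ·S=74.3477
The time-0 hedge costs 52.2752, which is the no-arbitrage price.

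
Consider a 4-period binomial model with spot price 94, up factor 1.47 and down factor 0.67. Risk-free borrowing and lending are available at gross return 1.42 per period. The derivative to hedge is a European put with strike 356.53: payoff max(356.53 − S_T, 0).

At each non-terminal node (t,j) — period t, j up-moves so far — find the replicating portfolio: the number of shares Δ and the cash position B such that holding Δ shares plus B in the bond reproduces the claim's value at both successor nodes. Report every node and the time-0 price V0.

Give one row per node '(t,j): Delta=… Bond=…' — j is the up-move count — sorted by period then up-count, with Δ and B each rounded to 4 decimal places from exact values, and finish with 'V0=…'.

No-arbitrage ⇒ martingale measure with p* = (R−d)/(u−d) = 0.9375.
Terminal payoffs: V(4,0)=337.5879, V(4,1)=314.9706, V(4,2)=265.3474, V(4,3)=156.4726, V(4,4)=0.0000
Node (3,0) S=28.2717: V=(p*·314.9706+(1−p*)·337.5879)/1.42=222.8057; Δ=(314.9706−337.5879)/(41.5594−18.9421)=-1.0000; B=V−Δ·S=251.0775
Node (3,1) S=62.0290: V=(p*·265.3474+(1−p*)·314.9706)/1.42=189.0485; Δ=(265.3474−314.9706)/(91.1826−41.5594)=-1.0000; B=V−Δ·S=251.0775
Node (3,2) S=136.0935: V=(p*·156.4726+(1−p*)·265.3474)/1.42=114.9840; Δ=(156.4726−265.3474)/(200.0574−91.1826)=-1.0000; B=V−Δ·S=251.0775
Node (3,3) S=298.5932: V=(p*·0.0000+(1−p*)·156.4726)/1.42=6.8870; Δ=(0.0000−156.4726)/(438.9319−200.0574)=-0.6550; B=V−Δ·S=202.4777
Node (2,0) S=42.1966: V=(p*·189.0485+(1−p*)·222.8057)/1.42=134.6185; Δ=(189.0485−222.8057)/(62.0290−28.2717)=-1.0000; B=V−Δ·S=176.8151
Node (2,1) S=92.5806: V=(p*·114.9840+(1−p*)·189.0485)/1.42=84.2345; Δ=(114.9840−189.0485)/(136.0935−62.0290)=-1.0000; B=V−Δ·S=176.8151
Node (2,2) S=203.1246: V=(p*·6.8870+(1−p*)·114.9840)/1.42=9.6078; Δ=(6.8870−114.9840)/(298.5932−136.0935)=-0.6652; B=V−Δ·S=144.7290
Node (1,0) S=62.9800: V=(p*·84.2345+(1−p*)·134.6185)/1.42=61.5377; Δ=(84.2345−134.6185)/(92.5806−42.1966)=-1.0000; B=V−Δ·S=124.5177
Node (1,1) S=138.1800: V=(p*·9.6078+(1−p*)·84.2345)/1.42=10.0507; Δ=(9.6078−84.2345)/(203.1246−92.5806)=-0.6751; B=V−Δ·S=103.3341
Node (0,0) S=94.0000: V=(p*·10.0507+(1−p*)·61.5377)/1.42=9.3441; Δ=(10.0507−61.5377)/(138.1800−62.9800)=-0.6847; B=V−Δ·S=73.7029
Check: Δ(0,0)·S0 + B(0,0) = 9.3441 = V0.

(0,0): Delta=-0.6847 Bond=73.7029
(1,0): Delta=-1.0000 Bond=124.5177
(1,1): Delta=-0.6751 Bond=103.3341
(2,0): Delta=-1.0000 Bond=176.8151
(2,1): Delta=-1.0000 Bond=176.8151
(2,2): Delta=-0.6652 Bond=144.7290
(3,0): Delta=-1.0000 Bond=251.0775
(3,1): Delta=-1.0000 Bond=251.0775
(3,2): Delta=-1.0000 Bond=251.0775
(3,3): Delta=-0.6550 Bond=202.4777
V0=9.3441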